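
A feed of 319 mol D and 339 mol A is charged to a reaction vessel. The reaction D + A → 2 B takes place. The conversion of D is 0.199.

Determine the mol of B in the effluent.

D reacted = 0.199 × 319 = 63.48 mol; ν_D = −1, so ξ = 63.48/1 = 63.48 mol.
Outlet amounts (n = n₀ + ν ξ):
  D: 319 − 1(63.48) = 255.5
  A: 339 − 1(63.48) = 275.5
  B: 0 + 2(63.48) = 127

127 mol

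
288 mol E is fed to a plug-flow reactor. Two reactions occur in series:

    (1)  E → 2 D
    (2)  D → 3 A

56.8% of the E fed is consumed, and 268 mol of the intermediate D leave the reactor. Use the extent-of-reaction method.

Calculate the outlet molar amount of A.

178 mol

Conversion of E: E consumed = 1ξ₁ = 0.568 × 288 → ξ₁ = 163.6 mol.
D balance: n_D = 0 + 2ξ₁ − 1ξ₂ = 268 → ξ₂ = (2·163.6 − 268)/1 = 59.17 mol.
Outlet amounts (n = n₀ + Σ ν·ξ):
  E: 288 − 1(163.6) = 124.4
  D: 0 + 2(163.6) − 1(59.17) = 268
  A: 0 + 3(59.17) = 177.5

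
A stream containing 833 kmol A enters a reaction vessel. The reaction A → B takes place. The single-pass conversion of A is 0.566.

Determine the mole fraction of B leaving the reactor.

0.566

A reacted = 0.566 × 833 = 471.5 kmol; ν_A = −1, so ξ = 471.5/1 = 471.5 kmol.
Outlet amounts (n = n₀ + ν ξ):
  A: 833 − 1(471.5) = 361.5
  B: 0 + 1(471.5) = 471.5
Total out = 833 kmol; y_B = 471.5 / 833 = 0.566.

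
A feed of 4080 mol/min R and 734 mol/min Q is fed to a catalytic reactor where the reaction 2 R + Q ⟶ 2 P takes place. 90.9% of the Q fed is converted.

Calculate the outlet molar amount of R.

Q reacted = 0.909 × 734 = 667.2 mol/min; ν_Q = −1, so ξ = 667.2/1 = 667.2 mol/min.
Outlet amounts (n = n₀ + ν ξ):
  R: 4080 − 2(667.2) = 2746
  Q: 734 − 1(667.2) = 66.79
  P: 0 + 2(667.2) = 1334

2750 mol/min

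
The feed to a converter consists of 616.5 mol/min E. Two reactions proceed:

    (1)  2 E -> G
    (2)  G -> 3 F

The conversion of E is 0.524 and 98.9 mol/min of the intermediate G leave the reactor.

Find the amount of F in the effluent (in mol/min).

188 mol/min

Conversion of E: E consumed = 2ξ₁ = 0.524 × 616.5 → ξ₁ = 161.5 mol/min.
G balance: n_G = 0 + 1ξ₁ − 1ξ₂ = 98.9 → ξ₂ = (1·161.5 − 98.9)/1 = 62.62 mol/min.
Outlet amounts (n = n₀ + Σ ν·ξ):
  E: 616.5 − 2(161.5) = 293.5
  G: 0 + 1(161.5) − 1(62.62) = 98.9
  F: 0 + 3(62.62) = 187.9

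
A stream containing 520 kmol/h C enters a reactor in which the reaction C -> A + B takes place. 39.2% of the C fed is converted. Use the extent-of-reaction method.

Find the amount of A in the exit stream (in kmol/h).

204 kmol/h

C reacted = 0.392 × 520 = 203.8 kmol/h; ν_C = −1, so ξ = 203.8/1 = 203.8 kmol/h.
Outlet amounts (n = n₀ + ν ξ):
  C: 520 − 1(203.8) = 316.2
  A: 0 + 1(203.8) = 203.8
  B: 0 + 1(203.8) = 203.8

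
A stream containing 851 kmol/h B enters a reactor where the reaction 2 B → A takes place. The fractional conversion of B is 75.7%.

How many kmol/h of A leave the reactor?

B reacted = 0.757 × 851 = 644.2 kmol/h; ν_B = −2, so ξ = 644.2/2 = 322.1 kmol/h.
Outlet amounts (n = n₀ + ν ξ):
  B: 851 − 2(322.1) = 206.8
  A: 0 + 1(322.1) = 322.1

322 kmol/h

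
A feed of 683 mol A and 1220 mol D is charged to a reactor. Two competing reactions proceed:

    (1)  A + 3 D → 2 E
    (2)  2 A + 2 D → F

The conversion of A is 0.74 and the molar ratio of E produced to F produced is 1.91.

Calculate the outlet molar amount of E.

327 mol

Conversion of A: A consumed = 0.74 × 683 = 505.4 mol = 1ξ₁ + 2ξ₂.
Selectivity: 2ξ₁ / (1ξ₂) = 1.91 → ξ₁ = 0.955 ξ₂.
Substitute: (1·0.955 + 2) ξ₂ = 505.4 → ξ₂ = 171 mol, ξ₁ = 163.3 mol.
Outlet amounts (n = n₀ + Σ ν·ξ):
  A: 683 − 1(163.3) − 2(171) = 177.6
  D: 1220 − 3(163.3) − 2(171) = 387.9
  E: 0 + 2(163.3) = 326.7
  F: 0 + 1(171) = 171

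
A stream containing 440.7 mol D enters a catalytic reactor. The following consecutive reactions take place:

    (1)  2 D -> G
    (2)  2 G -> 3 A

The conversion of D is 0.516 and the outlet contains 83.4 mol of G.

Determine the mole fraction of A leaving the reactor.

Conversion of D: D consumed = 2ξ₁ = 0.516 × 440.7 → ξ₁ = 113.7 mol.
G balance: n_G = 0 + 1ξ₁ − 2ξ₂ = 83.4 → ξ₂ = (1·113.7 − 83.4)/2 = 15.15 mol.
Outlet amounts (n = n₀ + Σ ν·ξ):
  D: 440.7 − 2(113.7) = 213.3
  G: 0 + 1(113.7) − 2(15.15) = 83.4
  A: 0 + 3(15.15) = 45.45
Total out = 342.1 mol; y_A = 45.45 / 342.1 = 0.1328.

0.133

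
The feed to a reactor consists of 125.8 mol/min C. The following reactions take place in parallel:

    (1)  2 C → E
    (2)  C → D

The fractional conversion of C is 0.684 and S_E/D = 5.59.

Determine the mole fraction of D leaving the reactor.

0.0819

Conversion of C: C consumed = 0.684 × 125.8 = 86.05 mol/min = 2ξ₁ + 1ξ₂.
Selectivity: 1ξ₁ / (1ξ₂) = 5.59 → ξ₁ = 5.59 ξ₂.
Substitute: (2·5.59 + 1) ξ₂ = 86.05 → ξ₂ = 7.065 mol/min, ξ₁ = 39.49 mol/min.
Outlet amounts (n = n₀ + Σ ν·ξ):
  C: 125.8 − 2(39.49) − 1(7.065) = 39.75
  E: 0 + 1(39.49) = 39.49
  D: 0 + 1(7.065) = 7.065
Total out = 86.31 mol/min; y_D = 7.065 / 86.31 = 0.08185.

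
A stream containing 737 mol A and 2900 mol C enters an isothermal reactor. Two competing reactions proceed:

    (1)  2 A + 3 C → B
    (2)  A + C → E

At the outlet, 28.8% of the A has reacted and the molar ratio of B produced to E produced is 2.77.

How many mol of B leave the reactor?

Conversion of A: A consumed = 0.288 × 737 = 212.3 mol = 2ξ₁ + 1ξ₂.
Selectivity: 1ξ₁ / (1ξ₂) = 2.77 → ξ₁ = 2.77 ξ₂.
Substitute: (2·2.77 + 1) ξ₂ = 212.3 → ξ₂ = 32.46 mol, ξ₁ = 89.9 mol.
Outlet amounts (n = n₀ + Σ ν·ξ):
  A: 737 − 2(89.9) − 1(32.46) = 524.7
  C: 2900 − 3(89.9) − 1(32.46) = 2598
  B: 0 + 1(89.9) = 89.9
  E: 0 + 1(32.46) = 32.46

89.9 mol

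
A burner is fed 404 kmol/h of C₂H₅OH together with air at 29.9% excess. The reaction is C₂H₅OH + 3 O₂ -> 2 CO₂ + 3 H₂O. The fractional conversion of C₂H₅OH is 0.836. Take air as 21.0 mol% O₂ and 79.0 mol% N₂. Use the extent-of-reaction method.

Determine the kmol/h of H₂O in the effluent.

1010 kmol/h

Stoichiometric O₂ = 3 × 404 = 1212 kmol/h; O₂ fed = 1212 × 1.299 = 1574 kmol/h.
N₂ fed = 1574 × 79/21 = 5923 kmol/h.
Fuel reacted = 0.836 × 404 → ξ = 337.7 kmol/h.
Outlet (n = n₀ + ν ξ):
  C₂H₅OH: 404 − 1(337.7) = 66.26
  O₂: 1574 − 3(337.7) = 561.2
  N₂: 5923 (inert)
  CO₂: 0 + 2(337.7) = 675.5
  H₂O: 0 + 3(337.7) = 1013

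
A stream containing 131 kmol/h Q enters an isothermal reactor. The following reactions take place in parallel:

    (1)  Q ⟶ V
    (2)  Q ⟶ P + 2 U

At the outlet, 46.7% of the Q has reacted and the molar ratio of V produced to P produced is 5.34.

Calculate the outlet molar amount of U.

19.3 kmol/h

Conversion of Q: Q consumed = 0.467 × 131 = 61.18 kmol/h = 1ξ₁ + 1ξ₂.
Selectivity: 1ξ₁ / (1ξ₂) = 5.34 → ξ₁ = 5.34 ξ₂.
Substitute: (1·5.34 + 1) ξ₂ = 61.18 → ξ₂ = 9.649 kmol/h, ξ₁ = 51.53 kmol/h.
Outlet amounts (n = n₀ + Σ ν·ξ):
  Q: 131 − 1(51.53) − 1(9.649) = 69.82
  V: 0 + 1(51.53) = 51.53
  P: 0 + 1(9.649) = 9.649
  U: 0 + 2(9.649) = 19.3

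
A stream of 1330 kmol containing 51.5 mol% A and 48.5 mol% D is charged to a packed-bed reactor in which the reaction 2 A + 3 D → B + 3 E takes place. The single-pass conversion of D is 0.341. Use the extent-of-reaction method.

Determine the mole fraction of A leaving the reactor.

0.428

D reacted = 0.341 × 645 = 220 kmol; ν_D = −3, so ξ = 220/3 = 73.32 kmol.
Outlet amounts (n = n₀ + ν ξ):
  A: 685 − 2(73.32) = 538.3
  D: 645 − 3(73.32) = 425.1
  B: 0 + 1(73.32) = 73.32
  E: 0 + 3(73.32) = 220
Total out = 1257 kmol; y_A = 538.3 / 1257 = 0.4284.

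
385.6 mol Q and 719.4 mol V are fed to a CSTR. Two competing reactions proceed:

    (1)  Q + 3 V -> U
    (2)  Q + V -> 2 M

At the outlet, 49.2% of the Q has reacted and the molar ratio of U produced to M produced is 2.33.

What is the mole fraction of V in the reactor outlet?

0.341

Conversion of Q: Q consumed = 0.492 × 385.6 = 189.7 mol = 1ξ₁ + 1ξ₂.
Selectivity: 1ξ₁ / (2ξ₂) = 2.33 → ξ₁ = 4.66 ξ₂.
Substitute: (1·4.66 + 1) ξ₂ = 189.7 → ξ₂ = 33.52 mol, ξ₁ = 156.2 mol.
Outlet amounts (n = n₀ + Σ ν·ξ):
  Q: 385.6 − 1(156.2) − 1(33.52) = 195.9
  V: 719.4 − 3(156.2) − 1(33.52) = 217.3
  U: 0 + 1(156.2) = 156.2
  M: 0 + 2(33.52) = 67.04
Total out = 636.4 mol; y_V = 217.3 / 636.4 = 0.3414.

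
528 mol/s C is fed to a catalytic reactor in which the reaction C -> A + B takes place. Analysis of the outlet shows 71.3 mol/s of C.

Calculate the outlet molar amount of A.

457 mol/s

For C: n = n₀ − 1ξ → 71.3 = 528 − 1ξ, giving ξ = 456.7 mol/s.
Outlet amounts (n = n₀ + ν ξ):
  C: 528 − 1(456.7) = 71.3
  A: 0 + 1(456.7) = 456.7
  B: 0 + 1(456.7) = 456.7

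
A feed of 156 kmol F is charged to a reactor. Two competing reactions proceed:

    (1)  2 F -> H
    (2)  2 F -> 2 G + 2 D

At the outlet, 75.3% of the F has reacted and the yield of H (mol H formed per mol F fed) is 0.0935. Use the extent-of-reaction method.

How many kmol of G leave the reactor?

Yield of H: 1ξ₁ / 156 = 0.0935 → ξ₁ = 14.59 kmol.
Conversion of F: 2ξ₁ + 2ξ₂ = 0.753 × 156 = 117.5 → ξ₂ = 44.15 kmol.
Outlet amounts (n = n₀ + Σ ν·ξ):
  F: 156 − 2(14.59) − 2(44.15) = 38.53
  H: 0 + 1(14.59) = 14.59
  G: 0 + 2(44.15) = 88.3
  D: 0 + 2(44.15) = 88.3

88.3 kmol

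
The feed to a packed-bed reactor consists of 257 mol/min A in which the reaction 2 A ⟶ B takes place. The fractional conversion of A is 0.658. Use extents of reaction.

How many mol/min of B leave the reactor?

84.6 mol/min

A reacted = 0.658 × 257 = 169.1 mol/min; ν_A = −2, so ξ = 169.1/2 = 84.55 mol/min.
Outlet amounts (n = n₀ + ν ξ):
  A: 257 − 2(84.55) = 87.89
  B: 0 + 1(84.55) = 84.55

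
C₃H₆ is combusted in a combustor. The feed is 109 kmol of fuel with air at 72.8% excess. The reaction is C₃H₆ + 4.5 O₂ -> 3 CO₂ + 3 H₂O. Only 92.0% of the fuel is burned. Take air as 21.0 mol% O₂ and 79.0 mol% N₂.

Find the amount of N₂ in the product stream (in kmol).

Stoichiometric O₂ = 4.5 × 109 = 490.5 kmol; O₂ fed = 490.5 × 1.728 = 847.6 kmol.
N₂ fed = 847.6 × 79/21 = 3189 kmol.
Fuel reacted = 0.92 × 109 → ξ = 100.3 kmol.
Outlet (n = n₀ + ν ξ):
  C₃H₆: 109 − 1(100.3) = 8.72
  O₂: 847.6 − 4.5(100.3) = 396.3
  N₂: 3189 (inert)
  CO₂: 0 + 3(100.3) = 300.8
  H₂O: 0 + 3(100.3) = 300.8

3190 kmol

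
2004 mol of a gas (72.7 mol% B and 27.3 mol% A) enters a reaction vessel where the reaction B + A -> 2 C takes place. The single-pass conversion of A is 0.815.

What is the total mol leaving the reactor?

2000 mol

A reacted = 0.815 × 547.1 = 445.9 mol; ν_A = −1, so ξ = 445.9/1 = 445.9 mol.
Outlet amounts (n = n₀ + ν ξ):
  B: 1457 − 1(445.9) = 1011
  A: 547.1 − 1(445.9) = 101.2
  C: 0 + 2(445.9) = 891.8
Total out = 1011 + 101.2 + 891.8 = 2004 mol.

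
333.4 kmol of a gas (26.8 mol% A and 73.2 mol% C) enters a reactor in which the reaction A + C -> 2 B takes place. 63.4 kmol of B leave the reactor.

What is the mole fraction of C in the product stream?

For B: n = n₀ + 2ξ → 63.4 = 0 + 2ξ, giving ξ = 31.7 kmol.
Outlet amounts (n = n₀ + ν ξ):
  A: 89.35 − 1(31.7) = 57.65
  C: 244 − 1(31.7) = 212.3
  B: 0 + 2(31.7) = 63.4
Total out = 333.4 kmol; y_C = 212.3 / 333.4 = 0.6369.

0.637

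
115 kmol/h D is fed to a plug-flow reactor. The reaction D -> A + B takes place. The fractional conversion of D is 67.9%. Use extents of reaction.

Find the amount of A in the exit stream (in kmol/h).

D reacted = 0.679 × 115 = 78.09 kmol/h; ν_D = −1, so ξ = 78.09/1 = 78.09 kmol/h.
Outlet amounts (n = n₀ + ν ξ):
  D: 115 − 1(78.09) = 36.91
  A: 0 + 1(78.09) = 78.09
  B: 0 + 1(78.09) = 78.09

78.1 kmol/h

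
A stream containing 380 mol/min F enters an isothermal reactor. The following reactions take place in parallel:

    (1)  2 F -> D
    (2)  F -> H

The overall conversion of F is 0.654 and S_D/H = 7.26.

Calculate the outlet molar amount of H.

16 mol/min

Conversion of F: F consumed = 0.654 × 380 = 248.5 mol/min = 2ξ₁ + 1ξ₂.
Selectivity: 1ξ₁ / (1ξ₂) = 7.26 → ξ₁ = 7.26 ξ₂.
Substitute: (2·7.26 + 1) ξ₂ = 248.5 → ξ₂ = 16.01 mol/min, ξ₁ = 116.3 mol/min.
Outlet amounts (n = n₀ + Σ ν·ξ):
  F: 380 − 2(116.3) − 1(16.01) = 131.5
  D: 0 + 1(116.3) = 116.3
  H: 0 + 1(16.01) = 16.01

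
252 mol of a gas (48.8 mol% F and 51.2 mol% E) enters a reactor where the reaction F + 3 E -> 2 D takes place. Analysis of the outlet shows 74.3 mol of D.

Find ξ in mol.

ξ = 37.1 mol

For D: n = n₀ + 2ξ → 74.3 = 0 + 2ξ, giving ξ = 37.15 mol.
Outlet amounts (n = n₀ + ν ξ):
  F: 123 − 1(37.15) = 85.83
  E: 129 − 3(37.15) = 17.57
  D: 0 + 2(37.15) = 74.3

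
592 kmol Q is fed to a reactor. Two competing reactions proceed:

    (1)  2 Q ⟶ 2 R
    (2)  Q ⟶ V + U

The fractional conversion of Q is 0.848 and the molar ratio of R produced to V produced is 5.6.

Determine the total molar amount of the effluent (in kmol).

668 kmol

Conversion of Q: Q consumed = 0.848 × 592 = 502 kmol = 2ξ₁ + 1ξ₂.
Selectivity: 2ξ₁ / (1ξ₂) = 5.6 → ξ₁ = 2.8 ξ₂.
Substitute: (2·2.8 + 1) ξ₂ = 502 → ξ₂ = 76.06 kmol, ξ₁ = 213 kmol.
Outlet amounts (n = n₀ + Σ ν·ξ):
  Q: 592 − 2(213) − 1(76.06) = 89.98
  R: 0 + 2(213) = 426
  V: 0 + 1(76.06) = 76.06
  U: 0 + 1(76.06) = 76.06
Total out = 89.98 + 426 + 76.06 + 76.06 = 668.1 kmol.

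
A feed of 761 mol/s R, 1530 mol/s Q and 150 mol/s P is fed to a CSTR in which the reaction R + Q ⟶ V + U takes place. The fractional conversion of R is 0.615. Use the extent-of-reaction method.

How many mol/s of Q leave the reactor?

1060 mol/s

R reacted = 0.615 × 761 = 468 mol/s; ν_R = −1, so ξ = 468/1 = 468 mol/s.
Outlet amounts (n = n₀ + ν ξ):
  R: 761 − 1(468) = 293
  Q: 1530 − 1(468) = 1062
  V: 0 + 1(468) = 468
  U: 0 + 1(468) = 468
  P: 150 (inert)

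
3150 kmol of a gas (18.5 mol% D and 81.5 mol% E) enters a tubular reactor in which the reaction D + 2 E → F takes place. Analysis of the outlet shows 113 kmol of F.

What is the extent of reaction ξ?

For F: n = n₀ + 1ξ → 113 = 0 + 1ξ, giving ξ = 113 kmol.
Outlet amounts (n = n₀ + ν ξ):
  D: 582.8 − 1(113) = 469.8
  E: 2567 − 2(113) = 2341
  F: 0 + 1(113) = 113

ξ = 113 kmol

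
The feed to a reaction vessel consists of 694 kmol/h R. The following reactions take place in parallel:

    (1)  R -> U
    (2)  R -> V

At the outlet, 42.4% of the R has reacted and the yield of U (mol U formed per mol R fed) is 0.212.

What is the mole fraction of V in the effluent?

Yield of U: 1ξ₁ / 694 = 0.212 → ξ₁ = 147.1 kmol/h.
Conversion of R: 1ξ₁ + 1ξ₂ = 0.424 × 694 = 294.3 → ξ₂ = 147.1 kmol/h.
Outlet amounts (n = n₀ + Σ ν·ξ):
  R: 694 − 1(147.1) − 1(147.1) = 399.7
  U: 0 + 1(147.1) = 147.1
  V: 0 + 1(147.1) = 147.1
Total out = 694 kmol/h; y_V = 147.1 / 694 = 0.212.

0.212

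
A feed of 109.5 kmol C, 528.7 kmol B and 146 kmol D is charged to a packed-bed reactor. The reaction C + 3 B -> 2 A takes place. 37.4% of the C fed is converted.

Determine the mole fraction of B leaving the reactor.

0.578

C reacted = 0.374 × 109.5 = 40.95 kmol; ν_C = −1, so ξ = 40.95/1 = 40.95 kmol.
Outlet amounts (n = n₀ + ν ξ):
  C: 109.5 − 1(40.95) = 68.55
  B: 528.7 − 3(40.95) = 405.8
  A: 0 + 2(40.95) = 81.91
  D: 146 (inert)
Total out = 702.3 kmol; y_B = 405.8 / 702.3 = 0.5779.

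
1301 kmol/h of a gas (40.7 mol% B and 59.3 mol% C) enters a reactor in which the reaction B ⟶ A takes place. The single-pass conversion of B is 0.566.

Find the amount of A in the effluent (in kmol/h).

B reacted = 0.566 × 529.5 = 299.7 kmol/h; ν_B = −1, so ξ = 299.7/1 = 299.7 kmol/h.
Outlet amounts (n = n₀ + ν ξ):
  B: 529.5 − 1(299.7) = 229.8
  A: 0 + 1(299.7) = 299.7
  C: 771.5 (inert)

300 kmol/h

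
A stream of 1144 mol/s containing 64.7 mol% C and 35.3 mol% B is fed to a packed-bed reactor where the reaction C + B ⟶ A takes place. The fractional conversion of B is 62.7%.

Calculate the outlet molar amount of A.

B reacted = 0.627 × 403.8 = 253.2 mol/s; ν_B = −1, so ξ = 253.2/1 = 253.2 mol/s.
Outlet amounts (n = n₀ + ν ξ):
  C: 740.2 − 1(253.2) = 487
  B: 403.8 − 1(253.2) = 150.6
  A: 0 + 1(253.2) = 253.2

253 mol/s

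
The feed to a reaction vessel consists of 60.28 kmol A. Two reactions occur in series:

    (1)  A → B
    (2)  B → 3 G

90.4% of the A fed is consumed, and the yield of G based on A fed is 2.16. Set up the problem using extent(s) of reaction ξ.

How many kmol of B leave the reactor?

11.1 kmol

Conversion of A: A consumed = 1ξ₁ = 0.904 × 60.28 → ξ₁ = 54.49 kmol.
Yield of G: 3ξ₂ / 60.28 = 2.16 → ξ₂ = 43.4 kmol.
Outlet amounts (n = n₀ + Σ ν·ξ):
  A: 60.28 − 1(54.49) = 5.787
  B: 0 + 1(54.49) − 1(43.4) = 11.09
  G: 0 + 3(43.4) = 130.2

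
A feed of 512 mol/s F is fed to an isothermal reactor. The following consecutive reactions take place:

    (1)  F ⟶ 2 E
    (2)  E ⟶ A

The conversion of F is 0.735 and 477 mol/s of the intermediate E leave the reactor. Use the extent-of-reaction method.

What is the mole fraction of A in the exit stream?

Conversion of F: F consumed = 1ξ₁ = 0.735 × 512 → ξ₁ = 376.3 mol/s.
E balance: n_E = 0 + 2ξ₁ − 1ξ₂ = 477 → ξ₂ = (2·376.3 − 477)/1 = 275.6 mol/s.
Outlet amounts (n = n₀ + Σ ν·ξ):
  F: 512 − 1(376.3) = 135.7
  E: 0 + 2(376.3) − 1(275.6) = 477
  A: 0 + 1(275.6) = 275.6
Total out = 888.3 mol/s; y_A = 275.6 / 888.3 = 0.3103.

0.31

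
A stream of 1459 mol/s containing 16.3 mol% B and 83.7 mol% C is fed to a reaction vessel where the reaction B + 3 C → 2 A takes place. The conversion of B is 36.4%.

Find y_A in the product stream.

0.135

B reacted = 0.364 × 237.8 = 86.57 mol/s; ν_B = −1, so ξ = 86.57/1 = 86.57 mol/s.
Outlet amounts (n = n₀ + ν ξ):
  B: 237.8 − 1(86.57) = 151.3
  C: 1221 − 3(86.57) = 961.5
  A: 0 + 2(86.57) = 173.1
Total out = 1286 mol/s; y_A = 173.1 / 1286 = 0.1346.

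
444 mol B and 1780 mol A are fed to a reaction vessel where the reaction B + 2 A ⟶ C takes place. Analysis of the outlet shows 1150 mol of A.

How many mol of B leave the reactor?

For A: n = n₀ − 2ξ → 1150 = 1780 − 2ξ, giving ξ = 315 mol.
Outlet amounts (n = n₀ + ν ξ):
  B: 444 − 1(315) = 129
  A: 1780 − 2(315) = 1150
  C: 0 + 1(315) = 315

129 mol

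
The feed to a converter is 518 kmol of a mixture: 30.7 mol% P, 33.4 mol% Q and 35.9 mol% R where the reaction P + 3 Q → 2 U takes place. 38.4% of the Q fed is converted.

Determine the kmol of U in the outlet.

44.3 kmol

Q reacted = 0.384 × 173 = 66.44 kmol; ν_Q = −3, so ξ = 66.44/3 = 22.15 kmol.
Outlet amounts (n = n₀ + ν ξ):
  P: 159 − 1(22.15) = 136.9
  Q: 173 − 3(22.15) = 106.6
  U: 0 + 2(22.15) = 44.29
  R: 186 (inert)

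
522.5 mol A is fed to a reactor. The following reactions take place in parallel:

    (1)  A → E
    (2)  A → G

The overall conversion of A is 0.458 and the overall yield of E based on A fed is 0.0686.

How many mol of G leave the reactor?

Yield of E: 1ξ₁ / 522.5 = 0.0686 → ξ₁ = 35.84 mol.
Conversion of A: 1ξ₁ + 1ξ₂ = 0.458 × 522.5 = 239.3 → ξ₂ = 203.5 mol.
Outlet amounts (n = n₀ + Σ ν·ξ):
  A: 522.5 − 1(35.84) − 1(203.5) = 283.2
  E: 0 + 1(35.84) = 35.84
  G: 0 + 1(203.5) = 203.5

203 mol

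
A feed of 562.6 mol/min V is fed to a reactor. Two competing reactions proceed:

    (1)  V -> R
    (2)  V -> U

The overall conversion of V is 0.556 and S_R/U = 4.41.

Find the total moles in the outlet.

563 mol/min

Conversion of V: V consumed = 0.556 × 562.6 = 312.8 mol/min = 1ξ₁ + 1ξ₂.
Selectivity: 1ξ₁ / (1ξ₂) = 4.41 → ξ₁ = 4.41 ξ₂.
Substitute: (1·4.41 + 1) ξ₂ = 312.8 → ξ₂ = 57.82 mol/min, ξ₁ = 255 mol/min.
Outlet amounts (n = n₀ + Σ ν·ξ):
  V: 562.6 − 1(255) − 1(57.82) = 249.8
  R: 0 + 1(255) = 255
  U: 0 + 1(57.82) = 57.82
Total out = 249.8 + 255 + 57.82 = 562.6 mol/min.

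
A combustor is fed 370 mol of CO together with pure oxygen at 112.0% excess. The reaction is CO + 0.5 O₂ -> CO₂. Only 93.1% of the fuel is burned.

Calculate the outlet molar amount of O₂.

220 mol

Stoichiometric O₂ = 0.5 × 370 = 185 mol; O₂ fed = 185 × 2.120 = 392.2 mol.
Fuel reacted = 0.931 × 370 → ξ = 344.5 mol.
Outlet (n = n₀ + ν ξ):
  CO: 370 − 1(344.5) = 25.53
  O₂: 392.2 − 0.5(344.5) = 220
  CO₂: 0 + 1(344.5) = 344.5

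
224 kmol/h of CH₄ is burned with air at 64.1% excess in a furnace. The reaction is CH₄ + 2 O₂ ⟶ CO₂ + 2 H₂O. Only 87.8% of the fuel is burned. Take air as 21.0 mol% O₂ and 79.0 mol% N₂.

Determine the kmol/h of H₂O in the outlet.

Stoichiometric O₂ = 2 × 224 = 448 kmol/h; O₂ fed = 448 × 1.641 = 735.2 kmol/h.
N₂ fed = 735.2 × 79/21 = 2766 kmol/h.
Fuel reacted = 0.878 × 224 → ξ = 196.7 kmol/h.
Outlet (n = n₀ + ν ξ):
  CH₄: 224 − 1(196.7) = 27.33
  O₂: 735.2 − 2(196.7) = 341.8
  N₂: 2766 (inert)
  CO₂: 0 + 1(196.7) = 196.7
  H₂O: 0 + 2(196.7) = 393.3

393 kmol/h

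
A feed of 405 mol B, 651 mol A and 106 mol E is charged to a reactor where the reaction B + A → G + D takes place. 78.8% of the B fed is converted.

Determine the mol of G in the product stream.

B reacted = 0.788 × 405 = 319.1 mol; ν_B = −1, so ξ = 319.1/1 = 319.1 mol.
Outlet amounts (n = n₀ + ν ξ):
  B: 405 − 1(319.1) = 85.86
  A: 651 − 1(319.1) = 331.9
  G: 0 + 1(319.1) = 319.1
  D: 0 + 1(319.1) = 319.1
  E: 106 (inert)

319 mol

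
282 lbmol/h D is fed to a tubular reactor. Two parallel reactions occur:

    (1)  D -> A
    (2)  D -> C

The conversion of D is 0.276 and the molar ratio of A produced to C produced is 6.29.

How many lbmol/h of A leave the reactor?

67.2 lbmol/h

Conversion of D: D consumed = 0.276 × 282 = 77.83 lbmol/h = 1ξ₁ + 1ξ₂.
Selectivity: 1ξ₁ / (1ξ₂) = 6.29 → ξ₁ = 6.29 ξ₂.
Substitute: (1·6.29 + 1) ξ₂ = 77.83 → ξ₂ = 10.68 lbmol/h, ξ₁ = 67.16 lbmol/h.
Outlet amounts (n = n₀ + Σ ν·ξ):
  D: 282 − 1(67.16) − 1(10.68) = 204.2
  A: 0 + 1(67.16) = 67.16
  C: 0 + 1(10.68) = 10.68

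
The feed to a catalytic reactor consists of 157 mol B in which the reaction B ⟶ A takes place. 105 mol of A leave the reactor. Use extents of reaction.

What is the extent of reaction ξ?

For A: n = n₀ + 1ξ → 105 = 0 + 1ξ, giving ξ = 105 mol.
Outlet amounts (n = n₀ + ν ξ):
  B: 157 − 1(105) = 52
  A: 0 + 1(105) = 105

ξ = 105 mol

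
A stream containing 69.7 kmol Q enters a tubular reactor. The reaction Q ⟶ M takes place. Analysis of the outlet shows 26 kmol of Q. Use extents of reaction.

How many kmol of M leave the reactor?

For Q: n = n₀ − 1ξ → 26 = 69.7 − 1ξ, giving ξ = 43.7 kmol.
Outlet amounts (n = n₀ + ν ξ):
  Q: 69.7 − 1(43.7) = 26
  M: 0 + 1(43.7) = 43.7

43.7 kmol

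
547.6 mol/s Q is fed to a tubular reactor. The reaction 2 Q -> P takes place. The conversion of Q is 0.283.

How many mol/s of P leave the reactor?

77.5 mol/s

Q reacted = 0.283 × 547.6 = 155 mol/s; ν_Q = −2, so ξ = 155/2 = 77.49 mol/s.
Outlet amounts (n = n₀ + ν ξ):
  Q: 547.6 − 2(77.49) = 392.6
  P: 0 + 1(77.49) = 77.49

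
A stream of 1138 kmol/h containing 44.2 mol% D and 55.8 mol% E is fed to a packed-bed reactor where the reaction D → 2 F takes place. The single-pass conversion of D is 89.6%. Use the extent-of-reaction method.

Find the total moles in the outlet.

D reacted = 0.896 × 503 = 450.7 kmol/h; ν_D = −1, so ξ = 450.7/1 = 450.7 kmol/h.
Outlet amounts (n = n₀ + ν ξ):
  D: 503 − 1(450.7) = 52.31
  F: 0 + 2(450.7) = 901.4
  E: 635 (inert)
Total out = 52.31 + 901.4 + 635 = 1589 kmol/h.

1590 kmol/h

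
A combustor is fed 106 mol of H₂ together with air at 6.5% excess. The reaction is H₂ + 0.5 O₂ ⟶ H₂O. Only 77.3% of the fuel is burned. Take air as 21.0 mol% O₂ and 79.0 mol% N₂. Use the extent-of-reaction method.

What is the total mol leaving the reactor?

Stoichiometric O₂ = 0.5 × 106 = 53 mol; O₂ fed = 53 × 1.065 = 56.45 mol.
N₂ fed = 56.45 × 79/21 = 212.3 mol.
Fuel reacted = 0.773 × 106 → ξ = 81.94 mol.
Outlet (n = n₀ + ν ξ):
  H₂: 106 − 1(81.94) = 24.06
  O₂: 56.45 − 0.5(81.94) = 15.48
  N₂: 212.3 (inert)
  H₂O: 0 + 1(81.94) = 81.94
Total out = 24.06 + 15.48 + 212.3 + 81.94 = 333.8 mol.

334 mol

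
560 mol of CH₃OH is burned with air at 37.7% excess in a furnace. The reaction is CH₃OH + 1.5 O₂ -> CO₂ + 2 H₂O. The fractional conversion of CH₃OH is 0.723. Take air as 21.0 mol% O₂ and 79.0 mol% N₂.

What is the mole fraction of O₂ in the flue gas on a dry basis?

0.101

Stoichiometric O₂ = 1.5 × 560 = 840 mol; O₂ fed = 840 × 1.377 = 1157 mol.
N₂ fed = 1157 × 79/21 = 4351 mol.
Fuel reacted = 0.723 × 560 → ξ = 404.9 mol.
Outlet (n = n₀ + ν ξ):
  CH₃OH: 560 − 1(404.9) = 155.1
  O₂: 1157 − 1.5(404.9) = 549.4
  N₂: 4351 (inert)
  CO₂: 0 + 1(404.9) = 404.9
  H₂O: 0 + 2(404.9) = 809.8
Dry total = 5461 mol; y_O₂ (dry) = 549.4 / 5461 = 0.1006.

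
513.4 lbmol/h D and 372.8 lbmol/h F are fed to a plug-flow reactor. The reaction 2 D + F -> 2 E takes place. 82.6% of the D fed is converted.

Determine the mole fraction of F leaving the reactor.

0.238

D reacted = 0.826 × 513.4 = 424.1 lbmol/h; ν_D = −2, so ξ = 424.1/2 = 212 lbmol/h.
Outlet amounts (n = n₀ + ν ξ):
  D: 513.4 − 2(212) = 89.33
  F: 372.8 − 1(212) = 160.8
  E: 0 + 2(212) = 424.1
Total out = 674.2 lbmol/h; y_F = 160.8 / 674.2 = 0.2385.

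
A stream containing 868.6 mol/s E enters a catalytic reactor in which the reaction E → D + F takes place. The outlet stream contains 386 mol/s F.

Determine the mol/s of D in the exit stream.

For F: n = n₀ + 1ξ → 386 = 0 + 1ξ, giving ξ = 386 mol/s.
Outlet amounts (n = n₀ + ν ξ):
  E: 868.6 − 1(386) = 482.6
  D: 0 + 1(386) = 386
  F: 0 + 1(386) = 386

386 mol/s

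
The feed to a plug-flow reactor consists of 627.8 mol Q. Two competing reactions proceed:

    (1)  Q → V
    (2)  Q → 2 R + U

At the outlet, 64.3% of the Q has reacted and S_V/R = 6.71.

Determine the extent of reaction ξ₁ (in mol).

Conversion of Q: Q consumed = 0.643 × 627.8 = 403.7 mol = 1ξ₁ + 1ξ₂.
Selectivity: 1ξ₁ / (2ξ₂) = 6.71 → ξ₁ = 13.42 ξ₂.
Substitute: (1·13.42 + 1) ξ₂ = 403.7 → ξ₂ = 27.99 mol, ξ₁ = 375.7 mol.
Outlet amounts (n = n₀ + Σ ν·ξ):
  Q: 627.8 − 1(375.7) − 1(27.99) = 224.1
  V: 0 + 1(375.7) = 375.7
  R: 0 + 2(27.99) = 55.99
  U: 0 + 1(27.99) = 27.99

ξ₁ = 376 mol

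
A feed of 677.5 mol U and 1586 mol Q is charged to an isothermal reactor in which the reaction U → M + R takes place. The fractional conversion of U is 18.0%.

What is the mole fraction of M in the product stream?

0.0511

U reacted = 0.18 × 677.5 = 121.9 mol; ν_U = −1, so ξ = 121.9/1 = 121.9 mol.
Outlet amounts (n = n₀ + ν ξ):
  U: 677.5 − 1(121.9) = 555.5
  M: 0 + 1(121.9) = 121.9
  R: 0 + 1(121.9) = 121.9
  Q: 1586 (inert)
Total out = 2385 mol; y_M = 121.9 / 2385 = 0.05112.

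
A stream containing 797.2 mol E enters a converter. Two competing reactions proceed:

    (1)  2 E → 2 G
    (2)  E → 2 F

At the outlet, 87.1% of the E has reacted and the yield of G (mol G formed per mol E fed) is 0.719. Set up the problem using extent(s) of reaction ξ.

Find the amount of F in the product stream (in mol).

Yield of G: 2ξ₁ / 797.2 = 0.719 → ξ₁ = 286.6 mol.
Conversion of E: 2ξ₁ + 1ξ₂ = 0.871 × 797.2 = 694.4 → ξ₂ = 121.2 mol.
Outlet amounts (n = n₀ + Σ ν·ξ):
  E: 797.2 − 2(286.6) − 1(121.2) = 102.8
  G: 0 + 2(286.6) = 573.2
  F: 0 + 2(121.2) = 242.3

242 mol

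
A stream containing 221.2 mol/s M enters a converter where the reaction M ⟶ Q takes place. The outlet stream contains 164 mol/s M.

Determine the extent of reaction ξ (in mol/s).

For M: n = n₀ − 1ξ → 164 = 221.2 − 1ξ, giving ξ = 57.2 mol/s.
Outlet amounts (n = n₀ + ν ξ):
  M: 221.2 − 1(57.2) = 164
  Q: 0 + 1(57.2) = 57.2

ξ = 57.2 mol/s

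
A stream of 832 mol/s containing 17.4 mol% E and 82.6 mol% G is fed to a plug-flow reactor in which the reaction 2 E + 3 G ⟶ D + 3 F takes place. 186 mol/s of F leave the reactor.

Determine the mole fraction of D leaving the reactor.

0.0805

For F: n = n₀ + 3ξ → 186 = 0 + 3ξ, giving ξ = 62 mol/s.
Outlet amounts (n = n₀ + ν ξ):
  E: 144.8 − 2(62) = 20.77
  G: 687.2 − 3(62) = 501.2
  D: 0 + 1(62) = 62
  F: 0 + 3(62) = 186
Total out = 770 mol/s; y_D = 62 / 770 = 0.08052.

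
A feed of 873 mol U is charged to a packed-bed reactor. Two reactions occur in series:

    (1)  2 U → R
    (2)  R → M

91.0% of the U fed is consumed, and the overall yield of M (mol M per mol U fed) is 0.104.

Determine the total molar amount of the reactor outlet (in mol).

476 mol

Conversion of U: U consumed = 2ξ₁ = 0.91 × 873 → ξ₁ = 397.2 mol.
Yield of M: 1ξ₂ / 873 = 0.104 → ξ₂ = 90.79 mol.
Outlet amounts (n = n₀ + Σ ν·ξ):
  U: 873 − 2(397.2) = 78.57
  R: 0 + 1(397.2) − 1(90.79) = 306.4
  M: 0 + 1(90.79) = 90.79
Total out = 78.57 + 306.4 + 90.79 = 475.8 mol.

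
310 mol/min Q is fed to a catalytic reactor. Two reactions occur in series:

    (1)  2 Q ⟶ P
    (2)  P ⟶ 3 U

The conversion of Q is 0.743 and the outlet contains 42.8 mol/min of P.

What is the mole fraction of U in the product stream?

Conversion of Q: Q consumed = 2ξ₁ = 0.743 × 310 → ξ₁ = 115.2 mol/min.
P balance: n_P = 0 + 1ξ₁ − 1ξ₂ = 42.8 → ξ₂ = (1·115.2 − 42.8)/1 = 72.36 mol/min.
Outlet amounts (n = n₀ + Σ ν·ξ):
  Q: 310 − 2(115.2) = 79.67
  P: 0 + 1(115.2) − 1(72.36) = 42.8
  U: 0 + 3(72.36) = 217.1
Total out = 339.6 mol/min; y_U = 217.1 / 339.6 = 0.6393.

0.639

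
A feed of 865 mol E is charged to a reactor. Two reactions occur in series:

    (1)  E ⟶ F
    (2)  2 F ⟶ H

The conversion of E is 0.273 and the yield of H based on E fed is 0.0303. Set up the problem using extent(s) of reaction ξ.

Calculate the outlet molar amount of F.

Conversion of E: E consumed = 1ξ₁ = 0.273 × 865 → ξ₁ = 236.1 mol.
Yield of H: 1ξ₂ / 865 = 0.0303 → ξ₂ = 26.21 mol.
Outlet amounts (n = n₀ + Σ ν·ξ):
  E: 865 − 1(236.1) = 628.9
  F: 0 + 1(236.1) − 2(26.21) = 183.7
  H: 0 + 1(26.21) = 26.21

184 mol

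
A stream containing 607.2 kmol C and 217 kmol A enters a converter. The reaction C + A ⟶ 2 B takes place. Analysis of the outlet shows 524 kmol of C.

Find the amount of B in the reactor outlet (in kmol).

166 kmol

For C: n = n₀ − 1ξ → 524 = 607.2 − 1ξ, giving ξ = 83.2 kmol.
Outlet amounts (n = n₀ + ν ξ):
  C: 607.2 − 1(83.2) = 524
  A: 217 − 1(83.2) = 133.8
  B: 0 + 2(83.2) = 166.4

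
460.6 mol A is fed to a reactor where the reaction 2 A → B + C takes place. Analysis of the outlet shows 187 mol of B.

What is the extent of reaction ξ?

ξ = 187 mol

For B: n = n₀ + 1ξ → 187 = 0 + 1ξ, giving ξ = 187 mol.
Outlet amounts (n = n₀ + ν ξ):
  A: 460.6 − 2(187) = 86.6
  B: 0 + 1(187) = 187
  C: 0 + 1(187) = 187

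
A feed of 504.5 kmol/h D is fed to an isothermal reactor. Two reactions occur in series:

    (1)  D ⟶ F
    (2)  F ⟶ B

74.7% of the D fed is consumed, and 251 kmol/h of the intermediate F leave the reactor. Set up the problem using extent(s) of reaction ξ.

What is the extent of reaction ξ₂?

Conversion of D: D consumed = 1ξ₁ = 0.747 × 504.5 → ξ₁ = 376.9 kmol/h.
F balance: n_F = 0 + 1ξ₁ − 1ξ₂ = 251 → ξ₂ = (1·376.9 − 251)/1 = 125.9 kmol/h.
Outlet amounts (n = n₀ + Σ ν·ξ):
  D: 504.5 − 1(376.9) = 127.6
  F: 0 + 1(376.9) − 1(125.9) = 251
  B: 0 + 1(125.9) = 125.9

ξ₂ = 126 kmol/h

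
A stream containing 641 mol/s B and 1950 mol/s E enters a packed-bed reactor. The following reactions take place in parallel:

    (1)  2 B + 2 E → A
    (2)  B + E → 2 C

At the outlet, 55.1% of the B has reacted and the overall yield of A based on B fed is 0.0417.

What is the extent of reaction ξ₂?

Yield of A: 1ξ₁ / 641 = 0.0417 → ξ₁ = 26.73 mol/s.
Conversion of B: 2ξ₁ + 1ξ₂ = 0.551 × 641 = 353.2 → ξ₂ = 299.7 mol/s.
Outlet amounts (n = n₀ + Σ ν·ξ):
  B: 641 − 2(26.73) − 1(299.7) = 287.8
  E: 1950 − 2(26.73) − 1(299.7) = 1597
  A: 0 + 1(26.73) = 26.73
  C: 0 + 2(299.7) = 599.5

ξ₂ = 300 mol/s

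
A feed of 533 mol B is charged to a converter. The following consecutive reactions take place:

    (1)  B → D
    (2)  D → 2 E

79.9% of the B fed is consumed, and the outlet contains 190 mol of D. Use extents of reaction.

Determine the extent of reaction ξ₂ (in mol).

ξ₂ = 236 mol

Conversion of B: B consumed = 1ξ₁ = 0.799 × 533 → ξ₁ = 425.9 mol.
D balance: n_D = 0 + 1ξ₁ − 1ξ₂ = 190 → ξ₂ = (1·425.9 − 190)/1 = 235.9 mol.
Outlet amounts (n = n₀ + Σ ν·ξ):
  B: 533 − 1(425.9) = 107.1
  D: 0 + 1(425.9) − 1(235.9) = 190
  E: 0 + 2(235.9) = 471.7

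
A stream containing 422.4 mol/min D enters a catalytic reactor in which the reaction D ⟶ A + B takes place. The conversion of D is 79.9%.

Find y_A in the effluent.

D reacted = 0.799 × 422.4 = 337.5 mol/min; ν_D = −1, so ξ = 337.5/1 = 337.5 mol/min.
Outlet amounts (n = n₀ + ν ξ):
  D: 422.4 − 1(337.5) = 84.9
  A: 0 + 1(337.5) = 337.5
  B: 0 + 1(337.5) = 337.5
Total out = 759.9 mol/min; y_A = 337.5 / 759.9 = 0.4441.

0.444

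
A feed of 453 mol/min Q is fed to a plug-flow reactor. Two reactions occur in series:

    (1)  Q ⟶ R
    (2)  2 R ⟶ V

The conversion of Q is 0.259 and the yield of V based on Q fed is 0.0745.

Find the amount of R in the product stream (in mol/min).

49.8 mol/min

Conversion of Q: Q consumed = 1ξ₁ = 0.259 × 453 → ξ₁ = 117.3 mol/min.
Yield of V: 1ξ₂ / 453 = 0.0745 → ξ₂ = 33.75 mol/min.
Outlet amounts (n = n₀ + Σ ν·ξ):
  Q: 453 − 1(117.3) = 335.7
  R: 0 + 1(117.3) − 2(33.75) = 49.83
  V: 0 + 1(33.75) = 33.75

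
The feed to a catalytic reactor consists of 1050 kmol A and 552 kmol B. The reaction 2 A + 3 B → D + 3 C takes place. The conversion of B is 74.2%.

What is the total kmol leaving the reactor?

1470 kmol

B reacted = 0.742 × 552 = 409.6 kmol; ν_B = −3, so ξ = 409.6/3 = 136.5 kmol.
Outlet amounts (n = n₀ + ν ξ):
  A: 1050 − 2(136.5) = 776.9
  B: 552 − 3(136.5) = 142.4
  D: 0 + 1(136.5) = 136.5
  C: 0 + 3(136.5) = 409.6
Total out = 776.9 + 142.4 + 136.5 + 409.6 = 1465 kmol.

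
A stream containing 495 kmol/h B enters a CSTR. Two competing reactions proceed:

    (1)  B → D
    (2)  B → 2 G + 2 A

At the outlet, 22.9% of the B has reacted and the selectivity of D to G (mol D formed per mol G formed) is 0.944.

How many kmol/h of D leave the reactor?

74.1 kmol/h

Conversion of B: B consumed = 0.229 × 495 = 113.4 kmol/h = 1ξ₁ + 1ξ₂.
Selectivity: 1ξ₁ / (2ξ₂) = 0.944 → ξ₁ = 1.888 ξ₂.
Substitute: (1·1.888 + 1) ξ₂ = 113.4 → ξ₂ = 39.25 kmol/h, ξ₁ = 74.1 kmol/h.
Outlet amounts (n = n₀ + Σ ν·ξ):
  B: 495 − 1(74.1) − 1(39.25) = 381.6
  D: 0 + 1(74.1) = 74.1
  G: 0 + 2(39.25) = 78.5
  A: 0 + 2(39.25) = 78.5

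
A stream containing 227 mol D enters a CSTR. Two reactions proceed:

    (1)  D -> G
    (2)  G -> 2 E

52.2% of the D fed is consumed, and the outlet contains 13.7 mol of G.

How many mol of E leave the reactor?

210 mol

Conversion of D: D consumed = 1ξ₁ = 0.522 × 227 → ξ₁ = 118.5 mol.
G balance: n_G = 0 + 1ξ₁ − 1ξ₂ = 13.7 → ξ₂ = (1·118.5 − 13.7)/1 = 104.8 mol.
Outlet amounts (n = n₀ + Σ ν·ξ):
  D: 227 − 1(118.5) = 108.5
  G: 0 + 1(118.5) − 1(104.8) = 13.7
  E: 0 + 2(104.8) = 209.6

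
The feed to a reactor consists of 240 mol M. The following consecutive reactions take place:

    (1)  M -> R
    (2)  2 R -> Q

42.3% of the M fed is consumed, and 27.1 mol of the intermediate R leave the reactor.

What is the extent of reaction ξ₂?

Conversion of M: M consumed = 1ξ₁ = 0.423 × 240 → ξ₁ = 101.5 mol.
R balance: n_R = 0 + 1ξ₁ − 2ξ₂ = 27.1 → ξ₂ = (1·101.5 − 27.1)/2 = 37.21 mol.
Outlet amounts (n = n₀ + Σ ν·ξ):
  M: 240 − 1(101.5) = 138.5
  R: 0 + 1(101.5) − 2(37.21) = 27.1
  Q: 0 + 1(37.21) = 37.21

ξ₂ = 37.2 mol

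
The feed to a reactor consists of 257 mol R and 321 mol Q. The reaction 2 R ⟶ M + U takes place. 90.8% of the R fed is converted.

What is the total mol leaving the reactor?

578 mol

R reacted = 0.908 × 257 = 233.4 mol; ν_R = −2, so ξ = 233.4/2 = 116.7 mol.
Outlet amounts (n = n₀ + ν ξ):
  R: 257 − 2(116.7) = 23.64
  M: 0 + 1(116.7) = 116.7
  U: 0 + 1(116.7) = 116.7
  Q: 321 (inert)
Total out = 23.64 + 116.7 + 116.7 + 321 = 578 mol.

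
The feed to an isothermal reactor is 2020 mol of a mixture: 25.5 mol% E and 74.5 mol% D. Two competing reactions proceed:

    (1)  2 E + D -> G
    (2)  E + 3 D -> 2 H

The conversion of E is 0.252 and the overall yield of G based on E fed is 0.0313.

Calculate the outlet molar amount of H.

Yield of G: 1ξ₁ / 515.1 = 0.0313 → ξ₁ = 16.12 mol.
Conversion of E: 2ξ₁ + 1ξ₂ = 0.252 × 515.1 = 129.8 → ξ₂ = 97.56 mol.
Outlet amounts (n = n₀ + Σ ν·ξ):
  E: 515.1 − 2(16.12) − 1(97.56) = 385.3
  D: 1505 − 1(16.12) − 3(97.56) = 1196
  G: 0 + 1(16.12) = 16.12
  H: 0 + 2(97.56) = 195.1

195 mol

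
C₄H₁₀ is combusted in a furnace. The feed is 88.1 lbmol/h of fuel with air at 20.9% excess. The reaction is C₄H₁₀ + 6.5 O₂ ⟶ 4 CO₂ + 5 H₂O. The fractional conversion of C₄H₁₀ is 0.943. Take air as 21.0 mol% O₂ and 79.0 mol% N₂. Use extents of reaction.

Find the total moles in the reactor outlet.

Stoichiometric O₂ = 6.5 × 88.1 = 572.6 lbmol/h; O₂ fed = 572.6 × 1.209 = 692.3 lbmol/h.
N₂ fed = 692.3 × 79/21 = 2604 lbmol/h.
Fuel reacted = 0.943 × 88.1 → ξ = 83.08 lbmol/h.
Outlet (n = n₀ + ν ξ):
  C₄H₁₀: 88.1 − 1(83.08) = 5.022
  O₂: 692.3 − 6.5(83.08) = 152.3
  N₂: 2604 (inert)
  CO₂: 0 + 4(83.08) = 332.3
  H₂O: 0 + 5(83.08) = 415.4
Total out = 5.022 + 152.3 + 2604 + 332.3 + 415.4 = 3510 lbmol/h.

3510 lbmol/h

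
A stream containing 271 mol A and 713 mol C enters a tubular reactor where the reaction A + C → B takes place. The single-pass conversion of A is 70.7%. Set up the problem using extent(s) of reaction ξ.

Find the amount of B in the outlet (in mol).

A reacted = 0.707 × 271 = 191.6 mol; ν_A = −1, so ξ = 191.6/1 = 191.6 mol.
Outlet amounts (n = n₀ + ν ξ):
  A: 271 − 1(191.6) = 79.4
  C: 713 − 1(191.6) = 521.4
  B: 0 + 1(191.6) = 191.6

192 mol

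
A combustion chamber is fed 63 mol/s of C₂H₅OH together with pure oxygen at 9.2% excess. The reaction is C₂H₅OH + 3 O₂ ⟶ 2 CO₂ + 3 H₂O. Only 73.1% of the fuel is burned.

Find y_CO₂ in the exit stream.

Stoichiometric O₂ = 3 × 63 = 189 mol/s; O₂ fed = 189 × 1.092 = 206.4 mol/s.
Fuel reacted = 0.731 × 63 → ξ = 46.05 mol/s.
Outlet (n = n₀ + ν ξ):
  C₂H₅OH: 63 − 1(46.05) = 16.95
  O₂: 206.4 − 3(46.05) = 68.23
  CO₂: 0 + 2(46.05) = 92.11
  H₂O: 0 + 3(46.05) = 138.2
Total out = 315.4 mol/s; y_CO₂ = 92.11 / 315.4 = 0.292.

0.292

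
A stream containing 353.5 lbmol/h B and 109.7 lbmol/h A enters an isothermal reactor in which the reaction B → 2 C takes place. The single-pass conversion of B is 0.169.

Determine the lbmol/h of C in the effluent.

119 lbmol/h

B reacted = 0.169 × 353.5 = 59.74 lbmol/h; ν_B = −1, so ξ = 59.74/1 = 59.74 lbmol/h.
Outlet amounts (n = n₀ + ν ξ):
  B: 353.5 − 1(59.74) = 293.8
  C: 0 + 2(59.74) = 119.5
  A: 109.7 (inert)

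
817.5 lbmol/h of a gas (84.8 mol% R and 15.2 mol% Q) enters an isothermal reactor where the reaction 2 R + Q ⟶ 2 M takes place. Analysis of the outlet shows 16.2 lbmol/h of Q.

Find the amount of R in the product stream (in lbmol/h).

477 lbmol/h

For Q: n = n₀ − 1ξ → 16.2 = 124.3 − 1ξ, giving ξ = 108.1 lbmol/h.
Outlet amounts (n = n₀ + ν ξ):
  R: 693.2 − 2(108.1) = 477.1
  Q: 124.3 − 1(108.1) = 16.2
  M: 0 + 2(108.1) = 216.1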